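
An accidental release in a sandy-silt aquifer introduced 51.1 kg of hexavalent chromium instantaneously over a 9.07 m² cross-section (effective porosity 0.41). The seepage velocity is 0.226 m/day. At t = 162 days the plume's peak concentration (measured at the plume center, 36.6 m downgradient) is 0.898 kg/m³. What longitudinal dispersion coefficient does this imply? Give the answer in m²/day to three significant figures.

0.115 m²/day

At the plume center C_max = M/(n_e·A·√(4πDt)), so D = M²/(4πt·(n_e·A·C_max)²).
n_e·A·C_max = 0.41 × 9.07 × 0.898 = 3.339 kg/m.
D = 51.1²/(4π × 162 × 3.339²) = 0.115 m²/day.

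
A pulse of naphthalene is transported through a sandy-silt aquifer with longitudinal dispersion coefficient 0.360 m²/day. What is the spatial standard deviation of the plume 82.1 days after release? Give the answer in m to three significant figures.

Dispersive spreading gives a Gaussian with σ² = 2Dt; advection only shifts the center.
σ = √(2 × 0.360 × 82.1) = 7.69 m.

7.69 m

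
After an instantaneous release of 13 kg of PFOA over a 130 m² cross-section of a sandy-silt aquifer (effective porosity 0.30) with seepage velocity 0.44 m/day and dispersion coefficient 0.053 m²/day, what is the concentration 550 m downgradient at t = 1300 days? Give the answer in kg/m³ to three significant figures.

0.00196 kg/m³

For an instantaneous plane source, C(x,t) = M/(n_e·A·√(4πDt)) · exp(−(x−vt)²/(4Dt)), with n_e·A the pore (flow) area.
Plume center vt = 0.44 × 1300 = 572 m, so the well at 550 m is 22 m upgradient of the peak.
√(4πDt) = 29.42 m, giving peak height M/(n_e·A·√(4πDt)) = 13/(0.30 × 130 × 29.42) = 0.01133 kg/m³.
(x−vt)²/(4Dt) = (-22)²/(4 × 0.053 × 1300) = 1.756; exp(−1.756) = 0.1727.
C = 0.01133 × 0.1727 = 0.00196 kg/m³.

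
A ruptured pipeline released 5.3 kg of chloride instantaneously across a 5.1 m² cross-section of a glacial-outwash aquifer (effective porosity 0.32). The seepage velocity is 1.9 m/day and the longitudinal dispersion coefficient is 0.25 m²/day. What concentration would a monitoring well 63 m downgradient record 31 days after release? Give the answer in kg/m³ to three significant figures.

For an instantaneous plane source, C(x,t) = M/(n_e·A·√(4πDt)) · exp(−(x−vt)²/(4Dt)), with n_e·A the pore (flow) area.
Plume center vt = 1.9 × 31 = 58.9 m, so the well at 63 m is 4.1 m downgradient of the peak.
√(4πDt) = 9.869 m, giving peak height M/(n_e·A·√(4πDt)) = 5.3/(0.32 × 5.1 × 9.869) = 0.3291 kg/m³.
(x−vt)²/(4Dt) = (4.1)²/(4 × 0.25 × 31) = 0.5423; exp(−0.5423) = 0.5814.
C = 0.3291 × 0.5814 = 0.191 kg/m³.

0.191 kg/m³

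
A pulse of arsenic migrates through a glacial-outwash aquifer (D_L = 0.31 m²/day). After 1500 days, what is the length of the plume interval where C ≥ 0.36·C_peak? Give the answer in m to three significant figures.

The plume is Gaussian with σ = √(2Dt) = √(2 × 0.31 × 1500) = 30.50 m.
C/C_peak = exp(−Δx²/(2σ²)) = 0.36 ⇒ Δx = σ·√(−2 ln 0.36) = 30.50 × 1.429 = 43.58 m.
Width = 2Δx = 87.2 m.

87.2 m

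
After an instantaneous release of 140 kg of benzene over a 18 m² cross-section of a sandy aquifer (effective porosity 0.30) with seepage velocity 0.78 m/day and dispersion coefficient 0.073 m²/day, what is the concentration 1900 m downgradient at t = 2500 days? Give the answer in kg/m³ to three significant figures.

For an instantaneous plane source, C(x,t) = M/(n_e·A·√(4πDt)) · exp(−(x−vt)²/(4Dt)), with n_e·A the pore (flow) area.
Plume center vt = 0.78 × 2500 = 1950 m, so the well at 1900 m is 50 m upgradient of the peak.
√(4πDt) = 47.89 m, giving peak height M/(n_e·A·√(4πDt)) = 140/(0.30 × 18 × 47.89) = 0.5414 kg/m³.
(x−vt)²/(4Dt) = (-50)²/(4 × 0.073 × 2500) = 3.425; exp(−3.425) = 0.03255.
C = 0.5414 × 0.03255 = 0.0176 kg/m³.

0.0176 kg/m³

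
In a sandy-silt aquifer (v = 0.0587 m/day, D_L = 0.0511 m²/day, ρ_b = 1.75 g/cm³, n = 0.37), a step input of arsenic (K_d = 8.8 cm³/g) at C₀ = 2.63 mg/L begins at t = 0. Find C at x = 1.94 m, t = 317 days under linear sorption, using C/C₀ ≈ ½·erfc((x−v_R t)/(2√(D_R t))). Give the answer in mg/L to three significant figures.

Retardation factor R = 1 + ρ_b·K_d/n = 1 + 1.75 × 8.8/0.37 = 42.62.
Sorption retards both mechanisms: v_R = v/R = 0.001377 m/day, D_R = D/R = 0.001199 m²/day.
v_R·t = 0.001377 × 317 = 0.436509 m; 2√(D_R t) = 1.233 m; argument = (1.94 − 0.436509)/1.233 = 1.219.
C = C₀ × ½·erfc(1.219) = 2.63 × 0.04236 = 0.111 mg/L.

0.111 mg/L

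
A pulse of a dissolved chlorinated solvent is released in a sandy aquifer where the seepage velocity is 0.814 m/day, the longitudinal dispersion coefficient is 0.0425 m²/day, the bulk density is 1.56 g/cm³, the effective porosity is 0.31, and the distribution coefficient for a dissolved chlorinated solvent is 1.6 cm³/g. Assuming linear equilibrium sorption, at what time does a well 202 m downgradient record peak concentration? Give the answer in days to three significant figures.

2250 days

Retardation factor R = 1 + ρ_b·K_d/n = 1 + 1.56 × 1.6/0.31 = 9.052.
Sorption retards both mechanisms: v_R = v/R = 0.08992 m/day, D_R = D/R = 0.004695 m²/day.
Peak time from v_R²t² + 2D_R t − x² = 0: t = (√(D_R² + v_R²x²) − D_R)/v_R².
√(D_R² + v_R²x²) = √(0.004695² + 0.08992² × 202²) = 18.16; v_R² = 0.008086.
t = (18.16 − 0.004695)/0.008086 = 2250 days.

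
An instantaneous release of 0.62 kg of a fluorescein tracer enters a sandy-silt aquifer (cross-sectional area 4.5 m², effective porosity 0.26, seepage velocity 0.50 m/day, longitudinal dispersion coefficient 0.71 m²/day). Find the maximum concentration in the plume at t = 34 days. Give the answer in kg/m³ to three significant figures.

The peak of an instantaneous 1D plume sits at x = vt; there the Gaussian factor is 1 and C_max = M/(n_e·A·√(4πDt)), where n_e·A is the pore area the mass is dissolved in.
√(4πDt) = √(4π × 0.71 × 34) = 17.42 m, so C_max = 0.62/(0.26 × 4.5 × 17.42) = 0.0304 kg/m³.

0.0304 kg/m³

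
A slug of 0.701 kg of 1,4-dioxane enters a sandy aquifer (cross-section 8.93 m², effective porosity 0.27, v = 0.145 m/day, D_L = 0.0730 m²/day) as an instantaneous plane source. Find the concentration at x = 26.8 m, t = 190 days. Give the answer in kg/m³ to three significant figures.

0.0218 kg/m³

For an instantaneous plane source, C(x,t) = M/(n_e·A·√(4πDt)) · exp(−(x−vt)²/(4Dt)), with n_e·A the pore (flow) area.
Plume center vt = 0.145 × 190 = 27.55 m, so the well at 26.8 m is 0.75 m upgradient of the peak.
√(4πDt) = 13.20 m, giving peak height M/(n_e·A·√(4πDt)) = 0.701/(0.27 × 8.93 × 13.20) = 0.02203 kg/m³.
(x−vt)²/(4Dt) = (-0.75)²/(4 × 0.0730 × 190) = 0.01014; exp(−0.01014) = 0.9899.
C = 0.02203 × 0.9899 = 0.0218 kg/m³.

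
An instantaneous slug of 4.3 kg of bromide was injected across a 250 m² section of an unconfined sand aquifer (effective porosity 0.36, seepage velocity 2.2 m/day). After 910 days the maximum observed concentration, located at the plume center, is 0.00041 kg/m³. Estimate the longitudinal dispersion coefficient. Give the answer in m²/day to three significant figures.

At the plume center C_max = M/(n_e·A·√(4πDt)), so D = M²/(4πt·(n_e·A·C_max)²).
n_e·A·C_max = 0.36 × 250 × 0.00041 = 0.03690 kg/m.
D = 4.3²/(4π × 910 × 0.03690²) = 1.19 m²/day.

1.19 m²/day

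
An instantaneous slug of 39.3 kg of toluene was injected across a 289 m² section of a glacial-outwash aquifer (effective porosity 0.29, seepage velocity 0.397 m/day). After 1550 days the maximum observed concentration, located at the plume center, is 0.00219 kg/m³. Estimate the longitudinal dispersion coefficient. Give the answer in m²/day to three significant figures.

At the plume center C_max = M/(n_e·A·√(4πDt)), so D = M²/(4πt·(n_e·A·C_max)²).
n_e·A·C_max = 0.29 × 289 × 0.00219 = 0.1835 kg/m.
D = 39.3²/(4π × 1550 × 0.1835²) = 2.35 m²/day.

2.35 m²/day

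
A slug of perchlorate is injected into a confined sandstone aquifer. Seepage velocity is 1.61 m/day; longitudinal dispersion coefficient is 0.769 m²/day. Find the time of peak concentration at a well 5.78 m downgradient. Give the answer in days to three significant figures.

For the 1D instantaneous-source solution, setting ∂C/∂t = 0 at fixed x gives v²t² + 2Dt − x² = 0, so t = (√(D² + v²x²) − D)/v².
√(D² + v²x²) = √(0.769² + 1.61² × 5.78²) = 9.338; v² = 2.5921.
t = (9.338 − 0.769)/2.5921 = 3.31 days (vs. the pure-advection estimate x/v = 3.59 d).

3.31 days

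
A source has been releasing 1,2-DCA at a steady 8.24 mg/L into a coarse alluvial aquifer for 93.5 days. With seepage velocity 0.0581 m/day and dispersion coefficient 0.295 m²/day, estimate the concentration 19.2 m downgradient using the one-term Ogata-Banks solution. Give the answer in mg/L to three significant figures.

0.263 mg/L

For a continuous step input, C/C₀ ≈ ½·erfc((x−vt)/(2√(Dt))).
vt = 0.0581 × 93.5 = 5.43235 m and 2√(Dt) = 2√(0.295 × 93.5) = 10.50 m.
Argument (x−vt)/(2√(Dt)) = (19.2 − 5.43235)/10.50 = 1.311; ½·erfc(1.311) = 0.03187.
C = 8.24 × 0.03187 = 0.263 mg/L.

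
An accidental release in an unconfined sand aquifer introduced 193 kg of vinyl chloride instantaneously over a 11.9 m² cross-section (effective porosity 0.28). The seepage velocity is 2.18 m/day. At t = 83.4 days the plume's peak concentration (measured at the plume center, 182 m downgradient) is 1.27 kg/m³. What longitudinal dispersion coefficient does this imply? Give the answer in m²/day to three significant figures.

1.98 m²/day

At the plume center C_max = M/(n_e·A·√(4πDt)), so D = M²/(4πt·(n_e·A·C_max)²).
n_e·A·C_max = 0.28 × 11.9 × 1.27 = 4.232 kg/m.
D = 193²/(4π × 83.4 × 4.232²) = 1.98 m²/day.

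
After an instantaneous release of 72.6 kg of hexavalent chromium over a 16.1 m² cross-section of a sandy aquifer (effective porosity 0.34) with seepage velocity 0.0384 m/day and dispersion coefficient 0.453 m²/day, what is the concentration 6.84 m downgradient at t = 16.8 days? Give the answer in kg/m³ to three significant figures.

0.384 kg/m³

For an instantaneous plane source, C(x,t) = M/(n_e·A·√(4πDt)) · exp(−(x−vt)²/(4Dt)), with n_e·A the pore (flow) area.
Plume center vt = 0.0384 × 16.8 = 0.64512 m, so the well at 6.84 m is 6.19488 m downgradient of the peak.
√(4πDt) = 9.779 m, giving peak height M/(n_e·A·√(4πDt)) = 72.6/(0.34 × 16.1 × 9.779) = 1.356 kg/m³.
(x−vt)²/(4Dt) = (6.19488)²/(4 × 0.453 × 16.8) = 1.261; exp(−1.261) = 0.2834.
C = 1.356 × 0.2834 = 0.384 kg/m³.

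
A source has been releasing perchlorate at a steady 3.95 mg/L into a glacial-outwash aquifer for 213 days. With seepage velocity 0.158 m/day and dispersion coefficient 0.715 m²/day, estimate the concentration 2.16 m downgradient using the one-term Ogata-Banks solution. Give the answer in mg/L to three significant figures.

For a continuous step input, C/C₀ ≈ ½·erfc((x−vt)/(2√(Dt))).
vt = 0.158 × 213 = 33.654 m and 2√(Dt) = 2√(0.715 × 213) = 24.68 m.
Argument (x−vt)/(2√(Dt)) = (2.16 − 33.654)/24.68 = -1.276; ½·erfc(-1.276) = 0.9644.
C = 3.95 × 0.9644 = 3.81 mg/L.

3.81 mg/L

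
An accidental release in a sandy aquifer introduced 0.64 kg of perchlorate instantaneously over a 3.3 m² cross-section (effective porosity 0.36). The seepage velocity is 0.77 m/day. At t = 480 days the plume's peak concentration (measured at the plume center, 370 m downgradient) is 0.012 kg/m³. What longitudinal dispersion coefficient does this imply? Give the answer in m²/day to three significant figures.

0.334 m²/day

At the plume center C_max = M/(n_e·A·√(4πDt)), so D = M²/(4πt·(n_e·A·C_max)²).
n_e·A·C_max = 0.36 × 3.3 × 0.012 = 0.01426 kg/m.
D = 0.64²/(4π × 480 × 0.01426²) = 0.334 m²/day.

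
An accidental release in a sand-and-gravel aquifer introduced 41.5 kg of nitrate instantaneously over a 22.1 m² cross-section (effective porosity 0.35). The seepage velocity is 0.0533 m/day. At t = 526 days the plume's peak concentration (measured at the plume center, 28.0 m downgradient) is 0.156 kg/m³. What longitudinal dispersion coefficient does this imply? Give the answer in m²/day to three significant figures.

At the plume center C_max = M/(n_e·A·√(4πDt)), so D = M²/(4πt·(n_e·A·C_max)²).
n_e·A·C_max = 0.35 × 22.1 × 0.156 = 1.207 kg/m.
D = 41.5²/(4π × 526 × 1.207²) = 0.179 m²/day.

0.179 m²/day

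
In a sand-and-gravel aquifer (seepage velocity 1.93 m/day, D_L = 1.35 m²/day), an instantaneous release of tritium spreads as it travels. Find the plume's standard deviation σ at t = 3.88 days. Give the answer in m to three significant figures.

Dispersive spreading gives a Gaussian with σ² = 2Dt; advection only shifts the center.
σ = √(2 × 1.35 × 3.88) = 3.24 m.

3.24 m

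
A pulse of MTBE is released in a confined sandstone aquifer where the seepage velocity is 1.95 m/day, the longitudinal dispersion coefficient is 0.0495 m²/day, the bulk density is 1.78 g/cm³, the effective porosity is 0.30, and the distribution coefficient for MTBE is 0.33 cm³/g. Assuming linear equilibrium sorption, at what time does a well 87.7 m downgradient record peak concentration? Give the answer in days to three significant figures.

133 days

Retardation factor R = 1 + ρ_b·K_d/n = 1 + 1.78 × 0.33/0.30 = 2.958.
Sorption retards both mechanisms: v_R = v/R = 0.6592 m/day, D_R = D/R = 0.01673 m²/day.
Peak time from v_R²t² + 2D_R t − x² = 0: t = (√(D_R² + v_R²x²) − D_R)/v_R².
√(D_R² + v_R²x²) = √(0.01673² + 0.6592² × 87.7²) = 57.81; v_R² = 0.4345.
t = (57.81 − 0.01673)/0.4345 = 133 days.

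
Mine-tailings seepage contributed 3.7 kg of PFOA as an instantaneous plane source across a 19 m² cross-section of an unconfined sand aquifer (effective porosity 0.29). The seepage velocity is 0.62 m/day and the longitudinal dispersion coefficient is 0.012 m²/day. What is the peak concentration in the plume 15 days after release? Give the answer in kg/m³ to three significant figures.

The peak of an instantaneous 1D plume sits at x = vt; there the Gaussian factor is 1 and C_max = M/(n_e·A·√(4πDt)), where n_e·A is the pore area the mass is dissolved in.
√(4πDt) = √(4π × 0.012 × 15) = 1.504 m, so C_max = 3.7/(0.29 × 19 × 1.504) = 0.446 kg/m³.

0.446 kg/m³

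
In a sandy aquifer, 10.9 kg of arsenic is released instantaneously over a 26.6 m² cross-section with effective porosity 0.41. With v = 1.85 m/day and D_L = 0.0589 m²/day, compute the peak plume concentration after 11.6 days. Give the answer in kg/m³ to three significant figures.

The peak of an instantaneous 1D plume sits at x = vt; there the Gaussian factor is 1 and C_max = M/(n_e·A·√(4πDt)), where n_e·A is the pore area the mass is dissolved in.
√(4πDt) = √(4π × 0.0589 × 11.6) = 2.930 m, so C_max = 10.9/(0.41 × 26.6 × 2.930) = 0.341 kg/m³.

0.341 kg/m³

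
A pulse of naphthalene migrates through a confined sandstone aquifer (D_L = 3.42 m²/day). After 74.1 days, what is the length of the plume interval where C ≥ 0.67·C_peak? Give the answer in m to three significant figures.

40.3 m

The plume is Gaussian with σ = √(2Dt) = √(2 × 3.42 × 74.1) = 22.51 m.
C/C_peak = exp(−Δx²/(2σ²)) = 0.67 ⇒ Δx = σ·√(−2 ln 0.67) = 22.51 × 0.8950 = 20.15 m.
Width = 2Δx = 40.3 m.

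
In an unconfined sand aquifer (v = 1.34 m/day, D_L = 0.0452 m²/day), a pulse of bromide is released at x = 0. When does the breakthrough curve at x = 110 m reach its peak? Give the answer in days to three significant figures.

For the 1D instantaneous-source solution, setting ∂C/∂t = 0 at fixed x gives v²t² + 2Dt − x² = 0, so t = (√(D² + v²x²) − D)/v².
√(D² + v²x²) = √(0.0452² + 1.34² × 110²) = 147.4; v² = 1.7956.
t = (147.4 − 0.0452)/1.7956 = 82.1 days (vs. the pure-advection estimate x/v = 82.1 d).

82.1 days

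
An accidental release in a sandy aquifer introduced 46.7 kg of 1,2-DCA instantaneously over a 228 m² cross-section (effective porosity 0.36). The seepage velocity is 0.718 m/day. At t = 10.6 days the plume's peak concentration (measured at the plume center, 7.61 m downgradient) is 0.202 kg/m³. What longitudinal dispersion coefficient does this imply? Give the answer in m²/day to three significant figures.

At the plume center C_max = M/(n_e·A·√(4πDt)), so D = M²/(4πt·(n_e·A·C_max)²).
n_e·A·C_max = 0.36 × 228 × 0.202 = 16.58 kg/m.
D = 46.7²/(4π × 10.6 × 16.58²) = 0.0596 m²/day.

0.0596 m²/day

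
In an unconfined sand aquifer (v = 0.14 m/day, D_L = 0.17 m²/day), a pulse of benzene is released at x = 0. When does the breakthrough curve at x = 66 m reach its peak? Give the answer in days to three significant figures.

For the 1D instantaneous-source solution, setting ∂C/∂t = 0 at fixed x gives v²t² + 2Dt − x² = 0, so t = (√(D² + v²x²) − D)/v².
√(D² + v²x²) = √(0.17² + 0.14² × 66²) = 9.242; v² = 0.0196.
t = (9.242 − 0.17)/0.0196 = 463 days (vs. the pure-advection estimate x/v = 471 d).

463 days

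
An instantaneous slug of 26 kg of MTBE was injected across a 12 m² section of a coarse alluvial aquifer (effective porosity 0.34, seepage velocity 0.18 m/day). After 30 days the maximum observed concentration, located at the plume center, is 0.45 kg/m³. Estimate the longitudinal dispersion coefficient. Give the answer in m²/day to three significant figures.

At the plume center C_max = M/(n_e·A·√(4πDt)), so D = M²/(4πt·(n_e·A·C_max)²).
n_e·A·C_max = 0.34 × 12 × 0.45 = 1.836 kg/m.
D = 26²/(4π × 30 × 1.836²) = 0.532 m²/day.

0.532 m²/day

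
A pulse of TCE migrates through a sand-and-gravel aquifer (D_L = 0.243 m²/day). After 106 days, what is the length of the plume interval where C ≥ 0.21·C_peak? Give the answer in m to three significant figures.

The plume is Gaussian with σ = √(2Dt) = √(2 × 0.243 × 106) = 7.177 m.
C/C_peak = exp(−Δx²/(2σ²)) = 0.21 ⇒ Δx = σ·√(−2 ln 0.21) = 7.177 × 1.767 = 12.68 m.
Width = 2Δx = 25.4 m.

25.4 m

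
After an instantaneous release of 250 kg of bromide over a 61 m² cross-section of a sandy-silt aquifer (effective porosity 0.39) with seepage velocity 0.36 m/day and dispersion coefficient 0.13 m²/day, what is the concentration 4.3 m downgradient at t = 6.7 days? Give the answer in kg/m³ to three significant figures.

1.14 kg/m³

For an instantaneous plane source, C(x,t) = M/(n_e·A·√(4πDt)) · exp(−(x−vt)²/(4Dt)), with n_e·A the pore (flow) area.
Plume center vt = 0.36 × 6.7 = 2.412 m, so the well at 4.3 m is 1.888 m downgradient of the peak.
√(4πDt) = 3.308 m, giving peak height M/(n_e·A·√(4πDt)) = 250/(0.39 × 61 × 3.308) = 3.177 kg/m³.
(x−vt)²/(4Dt) = (1.888)²/(4 × 0.13 × 6.7) = 1.023; exp(−1.023) = 0.3595.
C = 3.177 × 0.3595 = 1.14 kg/m³.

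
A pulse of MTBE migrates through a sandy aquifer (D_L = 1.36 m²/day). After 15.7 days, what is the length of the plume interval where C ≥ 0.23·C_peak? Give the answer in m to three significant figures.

The plume is Gaussian with σ = √(2Dt) = √(2 × 1.36 × 15.7) = 6.535 m.
C/C_peak = exp(−Δx²/(2σ²)) = 0.23 ⇒ Δx = σ·√(−2 ln 0.23) = 6.535 × 1.714 = 11.20 m.
Width = 2Δx = 22.4 m.

22.4 m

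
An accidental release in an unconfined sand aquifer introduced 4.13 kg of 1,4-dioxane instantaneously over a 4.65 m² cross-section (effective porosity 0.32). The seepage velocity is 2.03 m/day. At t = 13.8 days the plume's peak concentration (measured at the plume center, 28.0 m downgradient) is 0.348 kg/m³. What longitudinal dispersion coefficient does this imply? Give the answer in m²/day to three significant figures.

0.367 m²/day

At the plume center C_max = M/(n_e·A·√(4πDt)), so D = M²/(4πt·(n_e·A·C_max)²).
n_e·A·C_max = 0.32 × 4.65 × 0.348 = 0.5178 kg/m.
D = 4.13²/(4π × 13.8 × 0.5178²) = 0.367 m²/day.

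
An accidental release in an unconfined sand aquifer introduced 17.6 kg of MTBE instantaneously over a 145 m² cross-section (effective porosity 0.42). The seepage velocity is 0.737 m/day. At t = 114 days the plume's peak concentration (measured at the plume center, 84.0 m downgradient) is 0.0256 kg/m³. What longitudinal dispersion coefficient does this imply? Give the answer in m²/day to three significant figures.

At the plume center C_max = M/(n_e·A·√(4πDt)), so D = M²/(4πt·(n_e·A·C_max)²).
n_e·A·C_max = 0.42 × 145 × 0.0256 = 1.559 kg/m.
D = 17.6²/(4π × 114 × 1.559²) = 0.0890 m²/day.

0.0890 m²/day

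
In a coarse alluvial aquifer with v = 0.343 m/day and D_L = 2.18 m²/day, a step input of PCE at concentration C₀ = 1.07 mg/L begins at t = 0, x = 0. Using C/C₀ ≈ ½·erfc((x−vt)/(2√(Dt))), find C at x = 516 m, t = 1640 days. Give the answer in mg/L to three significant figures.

For a continuous step input, C/C₀ ≈ ½·erfc((x−vt)/(2√(Dt))).
vt = 0.343 × 1640 = 562.52 m and 2√(Dt) = 2√(2.18 × 1640) = 119.6 m.
Argument (x−vt)/(2√(Dt)) = (516 − 562.52)/119.6 = -0.3890; ½·erfc(-0.3890) = 0.7089.
C = 1.07 × 0.7089 = 0.759 mg/L.

0.759 mg/L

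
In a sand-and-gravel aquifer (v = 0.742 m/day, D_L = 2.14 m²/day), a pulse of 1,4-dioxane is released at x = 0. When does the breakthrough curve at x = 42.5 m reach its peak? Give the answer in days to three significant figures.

53.5 days

For the 1D instantaneous-source solution, setting ∂C/∂t = 0 at fixed x gives v²t² + 2Dt − x² = 0, so t = (√(D² + v²x²) − D)/v².
√(D² + v²x²) = √(2.14² + 0.742² × 42.5²) = 31.61; v² = 0.550564.
t = (31.61 − 2.14)/0.550564 = 53.5 days (vs. the pure-advection estimate x/v = 57.3 d).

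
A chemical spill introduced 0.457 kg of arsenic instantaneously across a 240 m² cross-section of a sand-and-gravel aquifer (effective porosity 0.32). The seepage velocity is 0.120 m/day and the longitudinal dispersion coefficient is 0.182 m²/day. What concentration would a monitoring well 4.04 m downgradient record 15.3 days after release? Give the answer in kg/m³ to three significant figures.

0.000650 kg/m³

For an instantaneous plane source, C(x,t) = M/(n_e·A·√(4πDt)) · exp(−(x−vt)²/(4Dt)), with n_e·A the pore (flow) area.
Plume center vt = 0.120 × 15.3 = 1.836 m, so the well at 4.04 m is 2.204 m downgradient of the peak.
√(4πDt) = 5.915 m, giving peak height M/(n_e·A·√(4πDt)) = 0.457/(0.32 × 240 × 5.915) = 0.001006 kg/m³.
(x−vt)²/(4Dt) = (2.204)²/(4 × 0.182 × 15.3) = 0.4361; exp(−0.4361) = 0.6466.
C = 0.001006 × 0.6466 = 0.000650 kg/m³.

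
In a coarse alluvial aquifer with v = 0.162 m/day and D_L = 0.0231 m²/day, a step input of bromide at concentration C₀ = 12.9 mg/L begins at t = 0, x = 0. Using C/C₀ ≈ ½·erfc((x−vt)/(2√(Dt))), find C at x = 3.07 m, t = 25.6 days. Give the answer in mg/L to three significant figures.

For a continuous step input, C/C₀ ≈ ½·erfc((x−vt)/(2√(Dt))).
vt = 0.162 × 25.6 = 4.1472 m and 2√(Dt) = 2√(0.0231 × 25.6) = 1.538 m.
Argument (x−vt)/(2√(Dt)) = (3.07 − 4.1472)/1.538 = -0.7004; ½·erfc(-0.7004) = 0.8390.
C = 12.9 × 0.8390 = 10.8 mg/L.

10.8 mg/L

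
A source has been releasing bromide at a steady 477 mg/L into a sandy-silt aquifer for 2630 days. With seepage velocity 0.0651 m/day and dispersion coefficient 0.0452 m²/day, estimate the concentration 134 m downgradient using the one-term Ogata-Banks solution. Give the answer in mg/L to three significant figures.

For a continuous step input, C/C₀ ≈ ½·erfc((x−vt)/(2√(Dt))).
vt = 0.0651 × 2630 = 171.213 m and 2√(Dt) = 2√(0.0452 × 2630) = 21.81 m.
Argument (x−vt)/(2√(Dt)) = (134 − 171.213)/21.81 = -1.706; ½·erfc(-1.706) = 0.9921.
C = 477 × 0.9921 = 473 mg/L.

473 mg/L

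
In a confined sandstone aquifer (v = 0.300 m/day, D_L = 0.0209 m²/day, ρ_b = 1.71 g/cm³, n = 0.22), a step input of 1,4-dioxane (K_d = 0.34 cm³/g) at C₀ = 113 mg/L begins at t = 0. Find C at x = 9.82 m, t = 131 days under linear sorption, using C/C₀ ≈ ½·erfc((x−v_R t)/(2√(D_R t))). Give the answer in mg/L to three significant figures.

88.7 mg/L

Retardation factor R = 1 + ρ_b·K_d/n = 1 + 1.71 × 0.34/0.22 = 3.643.
Sorption retards both mechanisms: v_R = v/R = 0.08235 m/day, D_R = D/R = 0.005737 m²/day.
v_R·t = 0.08235 × 131 = 10.78785 m; 2√(D_R t) = 1.734 m; argument = (9.82 − 10.78785)/1.734 = -0.5582.
C = C₀ × ½·erfc(-0.5582) = 113 × 0.7851 = 88.7 mg/L.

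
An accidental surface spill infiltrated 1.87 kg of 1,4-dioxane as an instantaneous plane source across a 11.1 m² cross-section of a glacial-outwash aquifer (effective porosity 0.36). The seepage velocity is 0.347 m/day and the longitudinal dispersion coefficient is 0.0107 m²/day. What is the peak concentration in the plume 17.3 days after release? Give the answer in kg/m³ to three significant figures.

0.307 kg/m³

The peak of an instantaneous 1D plume sits at x = vt; there the Gaussian factor is 1 and C_max = M/(n_e·A·√(4πDt)), where n_e·A is the pore area the mass is dissolved in.
√(4πDt) = √(4π × 0.0107 × 17.3) = 1.525 m, so C_max = 1.87/(0.36 × 11.1 × 1.525) = 0.307 kg/m³.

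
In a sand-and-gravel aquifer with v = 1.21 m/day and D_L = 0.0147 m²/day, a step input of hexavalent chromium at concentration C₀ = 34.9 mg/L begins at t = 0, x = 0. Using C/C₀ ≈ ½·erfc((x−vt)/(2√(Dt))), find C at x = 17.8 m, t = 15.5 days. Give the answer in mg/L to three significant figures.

For a continuous step input, C/C₀ ≈ ½·erfc((x−vt)/(2√(Dt))).
vt = 1.21 × 15.5 = 18.755 m and 2√(Dt) = 2√(0.0147 × 15.5) = 0.9547 m.
Argument (x−vt)/(2√(Dt)) = (17.8 − 18.755)/0.9547 = -1.000; ½·erfc(-1.000) = 0.9214.
C = 34.9 × 0.9214 = 32.2 mg/L.

32.2 mg/L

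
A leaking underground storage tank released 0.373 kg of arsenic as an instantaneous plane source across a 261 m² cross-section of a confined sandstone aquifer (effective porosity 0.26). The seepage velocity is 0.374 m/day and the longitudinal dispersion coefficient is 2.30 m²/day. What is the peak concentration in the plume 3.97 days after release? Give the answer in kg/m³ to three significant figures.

0.000513 kg/m³

The peak of an instantaneous 1D plume sits at x = vt; there the Gaussian factor is 1 and C_max = M/(n_e·A·√(4πDt)), where n_e·A is the pore area the mass is dissolved in.
√(4πDt) = √(4π × 2.30 × 3.97) = 10.71 m, so C_max = 0.373/(0.26 × 261 × 10.71) = 0.000513 kg/m³.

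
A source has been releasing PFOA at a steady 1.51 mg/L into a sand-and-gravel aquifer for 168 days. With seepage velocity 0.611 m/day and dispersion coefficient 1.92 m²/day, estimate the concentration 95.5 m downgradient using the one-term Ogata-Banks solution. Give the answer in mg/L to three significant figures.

For a continuous step input, C/C₀ ≈ ½·erfc((x−vt)/(2√(Dt))).
vt = 0.611 × 168 = 102.648 m and 2√(Dt) = 2√(1.92 × 168) = 35.92 m.
Argument (x−vt)/(2√(Dt)) = (95.5 − 102.648)/35.92 = -0.1990; ½·erfc(-0.1990) = 0.6108.
C = 1.51 × 0.6108 = 0.922 mg/L.

0.922 mg/L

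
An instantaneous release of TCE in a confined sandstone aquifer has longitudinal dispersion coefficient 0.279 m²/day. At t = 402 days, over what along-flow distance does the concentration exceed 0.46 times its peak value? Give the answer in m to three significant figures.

The plume is Gaussian with σ = √(2Dt) = √(2 × 0.279 × 402) = 14.98 m.
C/C_peak = exp(−Δx²/(2σ²)) = 0.46 ⇒ Δx = σ·√(−2 ln 0.46) = 14.98 × 1.246 = 18.67 m.
Width = 2Δx = 37.3 m.

37.3 m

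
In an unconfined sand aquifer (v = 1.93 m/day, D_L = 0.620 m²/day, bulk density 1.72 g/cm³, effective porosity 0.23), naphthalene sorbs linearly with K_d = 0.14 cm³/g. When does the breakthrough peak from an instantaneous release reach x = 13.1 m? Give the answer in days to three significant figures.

Retardation factor R = 1 + ρ_b·K_d/n = 1 + 1.72 × 0.14/0.23 = 2.047.
Sorption retards both mechanisms: v_R = v/R = 0.9428 m/day, D_R = D/R = 0.3029 m²/day.
Peak time from v_R²t² + 2D_R t − x² = 0: t = (√(D_R² + v_R²x²) − D_R)/v_R².
√(D_R² + v_R²x²) = √(0.3029² + 0.9428² × 13.1²) = 12.35; v_R² = 0.8889.
t = (12.35 − 0.3029)/0.8889 = 13.6 days.

13.6 days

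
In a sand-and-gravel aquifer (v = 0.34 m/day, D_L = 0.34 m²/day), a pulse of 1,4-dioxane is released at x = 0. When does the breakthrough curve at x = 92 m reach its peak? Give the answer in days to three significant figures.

For the 1D instantaneous-source solution, setting ∂C/∂t = 0 at fixed x gives v²t² + 2Dt − x² = 0, so t = (√(D² + v²x²) − D)/v².
√(D² + v²x²) = √(0.34² + 0.34² × 92²) = 31.28; v² = 0.1156.
t = (31.28 − 0.34)/0.1156 = 268 days (vs. the pure-advection estimate x/v = 271 d).

268 days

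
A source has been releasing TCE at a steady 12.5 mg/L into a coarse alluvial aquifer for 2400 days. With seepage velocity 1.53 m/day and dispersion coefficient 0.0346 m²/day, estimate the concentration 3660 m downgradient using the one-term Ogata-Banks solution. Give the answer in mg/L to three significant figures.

10.3 mg/L

For a continuous step input, C/C₀ ≈ ½·erfc((x−vt)/(2√(Dt))).
vt = 1.53 × 2400 = 3672 m and 2√(Dt) = 2√(0.0346 × 2400) = 18.23 m.
Argument (x−vt)/(2√(Dt)) = (3660 − 3672)/18.23 = -0.6583; ½·erfc(-0.6583) = 0.8241.
C = 12.5 × 0.8241 = 10.3 mg/L.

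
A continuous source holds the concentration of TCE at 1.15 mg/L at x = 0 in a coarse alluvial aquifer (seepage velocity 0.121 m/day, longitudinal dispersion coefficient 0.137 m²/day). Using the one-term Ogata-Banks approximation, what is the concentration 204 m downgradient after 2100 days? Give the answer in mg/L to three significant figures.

For a continuous step input, C/C₀ ≈ ½·erfc((x−vt)/(2√(Dt))).
vt = 0.121 × 2100 = 254.1 m and 2√(Dt) = 2√(0.137 × 2100) = 33.92 m.
Argument (x−vt)/(2√(Dt)) = (204 − 254.1)/33.92 = -1.477; ½·erfc(-1.477) = 0.9816.
C = 1.15 × 0.9816 = 1.13 mg/L.

1.13 mg/L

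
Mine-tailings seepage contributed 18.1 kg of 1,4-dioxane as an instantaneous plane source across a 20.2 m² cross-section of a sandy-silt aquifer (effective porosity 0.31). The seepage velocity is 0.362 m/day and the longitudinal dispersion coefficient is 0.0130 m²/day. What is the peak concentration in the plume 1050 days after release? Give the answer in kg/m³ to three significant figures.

The peak of an instantaneous 1D plume sits at x = vt; there the Gaussian factor is 1 and C_max = M/(n_e·A·√(4πDt)), where n_e·A is the pore area the mass is dissolved in.
√(4πDt) = √(4π × 0.0130 × 1050) = 13.10 m, so C_max = 18.1/(0.31 × 20.2 × 13.10) = 0.221 kg/m³.

0.221 kg/m³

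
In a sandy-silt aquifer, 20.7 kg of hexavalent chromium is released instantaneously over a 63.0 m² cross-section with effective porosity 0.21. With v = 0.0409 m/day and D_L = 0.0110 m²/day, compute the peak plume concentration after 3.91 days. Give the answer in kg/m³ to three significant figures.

The peak of an instantaneous 1D plume sits at x = vt; there the Gaussian factor is 1 and C_max = M/(n_e·A·√(4πDt)), where n_e·A is the pore area the mass is dissolved in.
√(4πDt) = √(4π × 0.0110 × 3.91) = 0.7352 m, so C_max = 20.7/(0.21 × 63.0 × 0.7352) = 2.13 kg/m³.

2.13 kg/m³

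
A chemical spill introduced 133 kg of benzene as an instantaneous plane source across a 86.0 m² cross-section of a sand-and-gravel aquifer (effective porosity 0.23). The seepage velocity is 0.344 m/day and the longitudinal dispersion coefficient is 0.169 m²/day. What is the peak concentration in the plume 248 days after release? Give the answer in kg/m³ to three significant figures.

The peak of an instantaneous 1D plume sits at x = vt; there the Gaussian factor is 1 and C_max = M/(n_e·A·√(4πDt)), where n_e·A is the pore area the mass is dissolved in.
√(4πDt) = √(4π × 0.169 × 248) = 22.95 m, so C_max = 133/(0.23 × 86.0 × 22.95) = 0.293 kg/m³.

0.293 kg/m³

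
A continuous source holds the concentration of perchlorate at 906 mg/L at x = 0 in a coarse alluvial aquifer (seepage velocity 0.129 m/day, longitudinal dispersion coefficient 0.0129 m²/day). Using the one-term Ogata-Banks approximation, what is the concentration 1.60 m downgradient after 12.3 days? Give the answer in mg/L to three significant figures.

For a continuous step input, C/C₀ ≈ ½·erfc((x−vt)/(2√(Dt))).
vt = 0.129 × 12.3 = 1.5867 m and 2√(Dt) = 2√(0.0129 × 12.3) = 0.7967 m.
Argument (x−vt)/(2√(Dt)) = (1.60 − 1.5867)/0.7967 = 0.01669; ½·erfc(0.01669) = 0.4906.
C = 906 × 0.4906 = 444 mg/L.

444 mg/L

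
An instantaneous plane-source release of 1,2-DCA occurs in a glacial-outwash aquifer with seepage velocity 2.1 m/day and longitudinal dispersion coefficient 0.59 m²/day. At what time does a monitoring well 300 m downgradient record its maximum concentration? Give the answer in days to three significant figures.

143 days

For the 1D instantaneous-source solution, setting ∂C/∂t = 0 at fixed x gives v²t² + 2Dt − x² = 0, so t = (√(D² + v²x²) − D)/v².
√(D² + v²x²) = √(0.59² + 2.1² × 300²) = 630.0; v² = 4.41.
t = (630.0 − 0.59)/4.41 = 143 days (vs. the pure-advection estimate x/v = 143 d).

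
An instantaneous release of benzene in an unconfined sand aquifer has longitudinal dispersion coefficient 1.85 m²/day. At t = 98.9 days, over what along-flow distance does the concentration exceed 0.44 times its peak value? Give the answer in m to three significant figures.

49.0 m

The plume is Gaussian with σ = √(2Dt) = √(2 × 1.85 × 98.9) = 19.13 m.
C/C_peak = exp(−Δx²/(2σ²)) = 0.44 ⇒ Δx = σ·√(−2 ln 0.44) = 19.13 × 1.281 = 24.51 m.
Width = 2Δx = 49.0 m.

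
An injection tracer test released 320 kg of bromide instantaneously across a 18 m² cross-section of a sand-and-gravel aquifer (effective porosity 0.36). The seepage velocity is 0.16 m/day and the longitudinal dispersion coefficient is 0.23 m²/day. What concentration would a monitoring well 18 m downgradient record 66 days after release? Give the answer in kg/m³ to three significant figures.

For an instantaneous plane source, C(x,t) = M/(n_e·A·√(4πDt)) · exp(−(x−vt)²/(4Dt)), with n_e·A the pore (flow) area.
Plume center vt = 0.16 × 66 = 10.56 m, so the well at 18 m is 7.44 m downgradient of the peak.
√(4πDt) = 13.81 m, giving peak height M/(n_e·A·√(4πDt)) = 320/(0.36 × 18 × 13.81) = 3.576 kg/m³.
(x−vt)²/(4Dt) = (7.44)²/(4 × 0.23 × 66) = 0.9116; exp(−0.9116) = 0.4019.
C = 3.576 × 0.4019 = 1.44 kg/m³.

1.44 kg/m³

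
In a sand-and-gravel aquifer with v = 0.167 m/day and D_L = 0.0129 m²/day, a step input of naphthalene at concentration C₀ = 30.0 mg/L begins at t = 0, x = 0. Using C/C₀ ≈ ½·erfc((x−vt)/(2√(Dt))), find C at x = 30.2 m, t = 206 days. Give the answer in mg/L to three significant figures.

For a continuous step input, C/C₀ ≈ ½·erfc((x−vt)/(2√(Dt))).
vt = 0.167 × 206 = 34.402 m and 2√(Dt) = 2√(0.0129 × 206) = 3.260 m.
Argument (x−vt)/(2√(Dt)) = (30.2 − 34.402)/3.260 = -1.289; ½·erfc(-1.289) = 0.9658.
C = 30.0 × 0.9658 = 29.0 mg/L.

29.0 mg/L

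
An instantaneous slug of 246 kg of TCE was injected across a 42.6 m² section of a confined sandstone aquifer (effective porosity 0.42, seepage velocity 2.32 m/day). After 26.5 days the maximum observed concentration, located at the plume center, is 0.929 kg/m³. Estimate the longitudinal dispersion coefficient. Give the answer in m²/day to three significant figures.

At the plume center C_max = M/(n_e·A·√(4πDt)), so D = M²/(4πt·(n_e·A·C_max)²).
n_e·A·C_max = 0.42 × 42.6 × 0.929 = 16.62 kg/m.
D = 246²/(4π × 26.5 × 16.62²) = 0.658 m²/day.

0.658 m²/day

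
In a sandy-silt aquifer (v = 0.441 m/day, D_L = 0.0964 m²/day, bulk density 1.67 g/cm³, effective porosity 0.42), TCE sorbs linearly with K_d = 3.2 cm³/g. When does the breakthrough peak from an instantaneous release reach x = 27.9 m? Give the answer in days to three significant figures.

861 days

Retardation factor R = 1 + ρ_b·K_d/n = 1 + 1.67 × 3.2/0.42 = 13.72.
Sorption retards both mechanisms: v_R = v/R = 0.03214 m/day, D_R = D/R = 0.007026 m²/day.
Peak time from v_R²t² + 2D_R t − x² = 0: t = (√(D_R² + v_R²x²) − D_R)/v_R².
√(D_R² + v_R²x²) = √(0.007026² + 0.03214² × 27.9²) = 0.8967; v_R² = 0.001033.
t = (0.8967 − 0.007026)/0.001033 = 861 days.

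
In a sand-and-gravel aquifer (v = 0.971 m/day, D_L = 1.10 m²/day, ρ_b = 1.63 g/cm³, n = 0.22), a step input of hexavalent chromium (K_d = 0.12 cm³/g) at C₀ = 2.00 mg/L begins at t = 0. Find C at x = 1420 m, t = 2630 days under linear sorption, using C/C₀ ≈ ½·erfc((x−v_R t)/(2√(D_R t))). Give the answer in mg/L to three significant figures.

Retardation factor R = 1 + ρ_b·K_d/n = 1 + 1.63 × 0.12/0.22 = 1.889.
Sorption retards both mechanisms: v_R = v/R = 0.5140 m/day, D_R = D/R = 0.5823 m²/day.
v_R·t = 0.5140 × 2630 = 1351.82 m; 2√(D_R t) = 78.27 m; argument = (1420 − 1351.82)/78.27 = 0.8711.
C = C₀ × ½·erfc(0.8711) = 2.00 × 0.1090 = 0.218 mg/L.

0.218 mg/L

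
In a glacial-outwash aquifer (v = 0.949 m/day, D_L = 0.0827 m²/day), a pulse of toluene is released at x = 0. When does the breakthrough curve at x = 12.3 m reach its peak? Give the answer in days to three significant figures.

For the 1D instantaneous-source solution, setting ∂C/∂t = 0 at fixed x gives v²t² + 2Dt − x² = 0, so t = (√(D² + v²x²) − D)/v².
√(D² + v²x²) = √(0.0827² + 0.949² × 12.3²) = 11.67; v² = 0.900601.
t = (11.67 − 0.0827)/0.900601 = 12.9 days (vs. the pure-advection estimate x/v = 13.0 d).

12.9 days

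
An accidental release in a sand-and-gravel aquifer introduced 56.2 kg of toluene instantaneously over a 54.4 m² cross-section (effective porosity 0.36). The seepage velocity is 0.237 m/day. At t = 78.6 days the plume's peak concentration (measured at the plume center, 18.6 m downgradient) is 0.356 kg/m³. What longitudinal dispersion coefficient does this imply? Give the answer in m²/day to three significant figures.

0.0658 m²/day

At the plume center C_max = M/(n_e·A·√(4πDt)), so D = M²/(4πt·(n_e·A·C_max)²).
n_e·A·C_max = 0.36 × 54.4 × 0.356 = 6.972 kg/m.
D = 56.2²/(4π × 78.6 × 6.972²) = 0.0658 m²/day.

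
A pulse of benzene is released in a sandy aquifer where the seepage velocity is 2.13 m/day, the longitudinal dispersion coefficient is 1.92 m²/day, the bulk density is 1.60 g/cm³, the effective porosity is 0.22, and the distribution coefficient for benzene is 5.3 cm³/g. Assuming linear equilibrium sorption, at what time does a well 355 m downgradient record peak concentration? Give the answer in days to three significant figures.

Retardation factor R = 1 + ρ_b·K_d/n = 1 + 1.60 × 5.3/0.22 = 39.55.
Sorption retards both mechanisms: v_R = v/R = 0.05386 m/day, D_R = D/R = 0.04855 m²/day.
Peak time from v_R²t² + 2D_R t − x² = 0: t = (√(D_R² + v_R²x²) − D_R)/v_R².
√(D_R² + v_R²x²) = √(0.04855² + 0.05386² × 355²) = 19.12; v_R² = 0.002901.
t = (19.12 − 0.04855)/0.002901 = 6570 days.

6570 days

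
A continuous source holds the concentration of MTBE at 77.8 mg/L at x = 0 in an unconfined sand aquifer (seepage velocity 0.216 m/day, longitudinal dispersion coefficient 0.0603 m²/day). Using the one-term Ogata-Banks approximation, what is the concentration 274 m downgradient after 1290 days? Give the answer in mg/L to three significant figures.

For a continuous step input, C/C₀ ≈ ½·erfc((x−vt)/(2√(Dt))).
vt = 0.216 × 1290 = 278.64 m and 2√(Dt) = 2√(0.0603 × 1290) = 17.64 m.
Argument (x−vt)/(2√(Dt)) = (274 − 278.64)/17.64 = -0.2630; ½·erfc(-0.2630) = 0.6450.
C = 77.8 × 0.6450 = 50.2 mg/L.

50.2 mg/L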